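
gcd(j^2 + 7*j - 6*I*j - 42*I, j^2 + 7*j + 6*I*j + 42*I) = j + 7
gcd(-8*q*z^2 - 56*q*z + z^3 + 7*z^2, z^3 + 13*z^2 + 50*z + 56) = z + 7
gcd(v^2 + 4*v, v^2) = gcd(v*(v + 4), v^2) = v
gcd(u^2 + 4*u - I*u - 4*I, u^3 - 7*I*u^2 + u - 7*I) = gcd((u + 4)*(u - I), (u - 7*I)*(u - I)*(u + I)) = u - I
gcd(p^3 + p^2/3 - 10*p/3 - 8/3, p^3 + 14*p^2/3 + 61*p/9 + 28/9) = p^2 + 7*p/3 + 4/3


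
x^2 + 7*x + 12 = (x + 3)*(x + 4)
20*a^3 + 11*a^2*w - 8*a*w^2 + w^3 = (-5*a + w)*(-4*a + w)*(a + w)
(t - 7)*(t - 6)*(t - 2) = t^3 - 15*t^2 + 68*t - 84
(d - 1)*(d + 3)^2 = d^3 + 5*d^2 + 3*d - 9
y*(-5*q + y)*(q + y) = -5*q^2*y - 4*q*y^2 + y^3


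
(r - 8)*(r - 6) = r^2 - 14*r + 48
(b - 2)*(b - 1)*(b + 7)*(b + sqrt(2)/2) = b^4 + sqrt(2)*b^3/2 + 4*b^3 - 19*b^2 + 2*sqrt(2)*b^2 - 19*sqrt(2)*b/2 + 14*b + 7*sqrt(2)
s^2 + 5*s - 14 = (s - 2)*(s + 7)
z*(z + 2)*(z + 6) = z^3 + 8*z^2 + 12*z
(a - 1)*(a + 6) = a^2 + 5*a - 6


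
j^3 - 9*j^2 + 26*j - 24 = (j - 4)*(j - 3)*(j - 2)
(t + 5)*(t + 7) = t^2 + 12*t + 35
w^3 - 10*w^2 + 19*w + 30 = (w - 6)*(w - 5)*(w + 1)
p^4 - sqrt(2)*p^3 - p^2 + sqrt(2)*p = p*(p - 1)*(p + 1)*(p - sqrt(2))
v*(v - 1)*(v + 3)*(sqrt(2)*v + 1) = sqrt(2)*v^4 + v^3 + 2*sqrt(2)*v^3 - 3*sqrt(2)*v^2 + 2*v^2 - 3*v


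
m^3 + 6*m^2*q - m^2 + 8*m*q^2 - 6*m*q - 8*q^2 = (m - 1)*(m + 2*q)*(m + 4*q)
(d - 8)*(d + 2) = d^2 - 6*d - 16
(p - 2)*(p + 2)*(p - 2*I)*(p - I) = p^4 - 3*I*p^3 - 6*p^2 + 12*I*p + 8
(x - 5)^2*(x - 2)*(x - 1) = x^4 - 13*x^3 + 57*x^2 - 95*x + 50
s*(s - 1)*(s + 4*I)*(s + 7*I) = s^4 - s^3 + 11*I*s^3 - 28*s^2 - 11*I*s^2 + 28*s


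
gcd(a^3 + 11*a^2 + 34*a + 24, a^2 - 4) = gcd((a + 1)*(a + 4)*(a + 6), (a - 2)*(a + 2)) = 1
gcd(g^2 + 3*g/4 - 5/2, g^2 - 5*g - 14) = g + 2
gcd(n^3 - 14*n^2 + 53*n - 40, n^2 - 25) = n - 5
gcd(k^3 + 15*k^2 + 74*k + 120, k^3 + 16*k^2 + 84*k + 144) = k^2 + 10*k + 24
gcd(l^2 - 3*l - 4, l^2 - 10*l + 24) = l - 4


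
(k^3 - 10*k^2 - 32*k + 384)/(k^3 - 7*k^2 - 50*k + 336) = (k^2 - 2*k - 48)/(k^2 + k - 42)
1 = 1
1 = 1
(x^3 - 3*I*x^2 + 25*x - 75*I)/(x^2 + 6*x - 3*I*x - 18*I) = (x^2 + 25)/(x + 6)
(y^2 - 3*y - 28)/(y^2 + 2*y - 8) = (y - 7)/(y - 2)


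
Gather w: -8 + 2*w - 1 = 2*w - 9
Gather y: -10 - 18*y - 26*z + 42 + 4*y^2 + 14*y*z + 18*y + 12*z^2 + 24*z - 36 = 4*y^2 + 14*y*z + 12*z^2 - 2*z - 4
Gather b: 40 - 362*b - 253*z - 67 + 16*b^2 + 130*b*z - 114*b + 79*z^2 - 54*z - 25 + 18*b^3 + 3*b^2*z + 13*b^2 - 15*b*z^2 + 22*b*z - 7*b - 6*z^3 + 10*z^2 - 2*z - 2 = 18*b^3 + b^2*(3*z + 29) + b*(-15*z^2 + 152*z - 483) - 6*z^3 + 89*z^2 - 309*z - 54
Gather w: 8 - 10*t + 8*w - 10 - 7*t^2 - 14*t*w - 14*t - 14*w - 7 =-7*t^2 - 24*t + w*(-14*t - 6) - 9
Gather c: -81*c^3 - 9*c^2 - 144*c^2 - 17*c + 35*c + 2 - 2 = -81*c^3 - 153*c^2 + 18*c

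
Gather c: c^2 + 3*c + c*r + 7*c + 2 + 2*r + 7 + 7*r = c^2 + c*(r + 10) + 9*r + 9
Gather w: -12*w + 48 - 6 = 42 - 12*w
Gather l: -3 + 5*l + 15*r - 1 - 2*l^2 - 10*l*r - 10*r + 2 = -2*l^2 + l*(5 - 10*r) + 5*r - 2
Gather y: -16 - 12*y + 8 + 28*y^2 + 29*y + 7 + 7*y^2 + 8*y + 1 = 35*y^2 + 25*y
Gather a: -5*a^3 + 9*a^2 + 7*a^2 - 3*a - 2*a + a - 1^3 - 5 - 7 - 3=-5*a^3 + 16*a^2 - 4*a - 16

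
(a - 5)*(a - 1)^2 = a^3 - 7*a^2 + 11*a - 5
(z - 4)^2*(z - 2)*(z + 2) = z^4 - 8*z^3 + 12*z^2 + 32*z - 64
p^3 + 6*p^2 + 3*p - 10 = (p - 1)*(p + 2)*(p + 5)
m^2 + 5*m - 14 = (m - 2)*(m + 7)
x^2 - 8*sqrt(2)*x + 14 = (x - 7*sqrt(2))*(x - sqrt(2))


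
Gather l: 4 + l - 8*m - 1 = l - 8*m + 3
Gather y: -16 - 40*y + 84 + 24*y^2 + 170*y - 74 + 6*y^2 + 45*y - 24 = 30*y^2 + 175*y - 30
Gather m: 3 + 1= 4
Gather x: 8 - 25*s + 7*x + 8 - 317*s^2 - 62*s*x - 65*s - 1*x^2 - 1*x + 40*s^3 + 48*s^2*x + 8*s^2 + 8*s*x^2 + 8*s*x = 40*s^3 - 309*s^2 - 90*s + x^2*(8*s - 1) + x*(48*s^2 - 54*s + 6) + 16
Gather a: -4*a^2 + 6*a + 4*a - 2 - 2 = -4*a^2 + 10*a - 4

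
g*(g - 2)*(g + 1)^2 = g^4 - 3*g^2 - 2*g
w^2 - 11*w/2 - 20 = (w - 8)*(w + 5/2)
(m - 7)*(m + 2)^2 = m^3 - 3*m^2 - 24*m - 28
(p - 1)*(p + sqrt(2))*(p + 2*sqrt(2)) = p^3 - p^2 + 3*sqrt(2)*p^2 - 3*sqrt(2)*p + 4*p - 4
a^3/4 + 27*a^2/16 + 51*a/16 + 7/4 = (a/4 + 1)*(a + 1)*(a + 7/4)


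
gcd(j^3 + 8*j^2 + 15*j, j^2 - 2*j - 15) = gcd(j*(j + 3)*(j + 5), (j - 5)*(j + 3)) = j + 3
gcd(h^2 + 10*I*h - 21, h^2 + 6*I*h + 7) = h + 7*I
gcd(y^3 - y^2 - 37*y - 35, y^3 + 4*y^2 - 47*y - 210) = y^2 - 2*y - 35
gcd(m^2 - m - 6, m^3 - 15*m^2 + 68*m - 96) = m - 3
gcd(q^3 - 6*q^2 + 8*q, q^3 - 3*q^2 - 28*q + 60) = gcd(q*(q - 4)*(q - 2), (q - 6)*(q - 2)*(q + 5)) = q - 2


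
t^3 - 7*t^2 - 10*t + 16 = (t - 8)*(t - 1)*(t + 2)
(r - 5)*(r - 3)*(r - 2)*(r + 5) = r^4 - 5*r^3 - 19*r^2 + 125*r - 150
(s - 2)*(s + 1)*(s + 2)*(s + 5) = s^4 + 6*s^3 + s^2 - 24*s - 20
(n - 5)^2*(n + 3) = n^3 - 7*n^2 - 5*n + 75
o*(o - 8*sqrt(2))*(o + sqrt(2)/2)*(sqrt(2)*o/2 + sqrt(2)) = sqrt(2)*o^4/2 - 15*o^3/2 + sqrt(2)*o^3 - 15*o^2 - 4*sqrt(2)*o^2 - 8*sqrt(2)*o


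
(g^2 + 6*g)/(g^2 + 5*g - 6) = g/(g - 1)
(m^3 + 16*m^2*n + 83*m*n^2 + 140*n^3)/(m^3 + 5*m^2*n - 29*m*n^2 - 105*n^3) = (m^2 + 9*m*n + 20*n^2)/(m^2 - 2*m*n - 15*n^2)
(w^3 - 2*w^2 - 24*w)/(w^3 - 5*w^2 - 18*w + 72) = w/(w - 3)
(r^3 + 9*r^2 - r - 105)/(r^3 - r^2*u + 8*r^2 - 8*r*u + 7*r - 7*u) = (r^2 + 2*r - 15)/(r^2 - r*u + r - u)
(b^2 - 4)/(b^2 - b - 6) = (b - 2)/(b - 3)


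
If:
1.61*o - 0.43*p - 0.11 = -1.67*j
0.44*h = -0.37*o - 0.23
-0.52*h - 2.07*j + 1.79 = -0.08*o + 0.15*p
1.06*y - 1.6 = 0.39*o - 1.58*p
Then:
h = 0.164361038949816*y - 0.0801500984983184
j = 0.00326835529632781*y + 0.800561061682571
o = -0.195456370643025*y - 0.526307990974973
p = 0.882746761721367 - 0.719131635791633*y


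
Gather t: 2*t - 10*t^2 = -10*t^2 + 2*t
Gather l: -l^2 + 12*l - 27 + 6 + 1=-l^2 + 12*l - 20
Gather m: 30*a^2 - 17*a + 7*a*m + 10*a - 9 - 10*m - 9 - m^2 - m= 30*a^2 - 7*a - m^2 + m*(7*a - 11) - 18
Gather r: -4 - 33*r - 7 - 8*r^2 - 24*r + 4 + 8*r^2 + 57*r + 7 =0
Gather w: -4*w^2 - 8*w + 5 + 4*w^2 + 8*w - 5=0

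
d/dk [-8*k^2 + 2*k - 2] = 2 - 16*k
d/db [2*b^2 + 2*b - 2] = 4*b + 2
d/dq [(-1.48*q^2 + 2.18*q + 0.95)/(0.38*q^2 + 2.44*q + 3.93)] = (-4.4396*q^2 - 12.3548*q + 6.2494)/(0.1444*q^4 + 1.8544*q^3 + 8.9404*q^2 + 19.1784*q + 15.4449)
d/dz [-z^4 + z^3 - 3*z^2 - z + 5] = -4*z^3 + 3*z^2 - 6*z - 1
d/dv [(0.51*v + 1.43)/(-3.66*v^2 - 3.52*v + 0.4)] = (1.8666*v^2 + 10.4676*v + 5.2376)/(13.3956*v^4 + 25.7664*v^3 + 9.4624*v^2 - 2.816*v + 0.16)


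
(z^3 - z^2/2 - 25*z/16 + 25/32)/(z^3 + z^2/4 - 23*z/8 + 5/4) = (z + 5/4)/(z + 2)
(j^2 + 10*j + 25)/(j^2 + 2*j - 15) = (j + 5)/(j - 3)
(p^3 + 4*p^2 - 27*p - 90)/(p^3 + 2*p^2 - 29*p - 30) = (p + 3)/(p + 1)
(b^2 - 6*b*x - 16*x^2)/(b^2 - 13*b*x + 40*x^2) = (-b - 2*x)/(-b + 5*x)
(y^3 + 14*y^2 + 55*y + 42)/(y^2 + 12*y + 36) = (y^2 + 8*y + 7)/(y + 6)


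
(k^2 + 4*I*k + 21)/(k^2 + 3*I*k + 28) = (k - 3*I)/(k - 4*I)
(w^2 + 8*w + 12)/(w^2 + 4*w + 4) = (w + 6)/(w + 2)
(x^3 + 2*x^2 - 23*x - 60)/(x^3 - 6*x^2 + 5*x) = (x^2 + 7*x + 12)/(x*(x - 1))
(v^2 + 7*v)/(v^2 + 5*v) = (v + 7)/(v + 5)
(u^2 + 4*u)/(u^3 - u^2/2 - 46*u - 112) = 2*u/(2*u^2 - 9*u - 56)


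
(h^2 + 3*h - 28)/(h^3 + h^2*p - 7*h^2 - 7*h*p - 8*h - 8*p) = (-h^2 - 3*h + 28)/(-h^3 - h^2*p + 7*h^2 + 7*h*p + 8*h + 8*p)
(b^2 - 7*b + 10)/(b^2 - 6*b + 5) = (b - 2)/(b - 1)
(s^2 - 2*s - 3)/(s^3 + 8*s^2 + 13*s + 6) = (s - 3)/(s^2 + 7*s + 6)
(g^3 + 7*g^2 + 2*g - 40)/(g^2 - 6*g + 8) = (g^2 + 9*g + 20)/(g - 4)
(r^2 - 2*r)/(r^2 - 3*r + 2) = r/(r - 1)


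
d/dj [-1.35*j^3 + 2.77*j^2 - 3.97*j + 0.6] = -4.05*j^2 + 5.54*j - 3.97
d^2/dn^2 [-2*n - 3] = 0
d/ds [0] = 0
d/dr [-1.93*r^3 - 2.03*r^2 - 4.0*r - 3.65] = -5.79*r^2 - 4.06*r - 4.0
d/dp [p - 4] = 1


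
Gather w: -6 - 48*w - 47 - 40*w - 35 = -88*w - 88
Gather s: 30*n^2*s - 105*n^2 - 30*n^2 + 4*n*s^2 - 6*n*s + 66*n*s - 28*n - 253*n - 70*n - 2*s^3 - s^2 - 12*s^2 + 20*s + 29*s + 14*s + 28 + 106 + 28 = -135*n^2 - 351*n - 2*s^3 + s^2*(4*n - 13) + s*(30*n^2 + 60*n + 63) + 162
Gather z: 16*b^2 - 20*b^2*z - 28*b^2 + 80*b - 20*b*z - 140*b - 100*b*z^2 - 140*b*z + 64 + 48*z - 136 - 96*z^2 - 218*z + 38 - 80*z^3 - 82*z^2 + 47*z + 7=-12*b^2 - 60*b - 80*z^3 + z^2*(-100*b - 178) + z*(-20*b^2 - 160*b - 123) - 27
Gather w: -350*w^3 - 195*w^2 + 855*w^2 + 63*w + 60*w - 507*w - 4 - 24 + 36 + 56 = -350*w^3 + 660*w^2 - 384*w + 64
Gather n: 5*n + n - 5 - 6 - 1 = 6*n - 12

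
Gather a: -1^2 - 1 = -2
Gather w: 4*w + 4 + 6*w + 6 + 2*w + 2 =12*w + 12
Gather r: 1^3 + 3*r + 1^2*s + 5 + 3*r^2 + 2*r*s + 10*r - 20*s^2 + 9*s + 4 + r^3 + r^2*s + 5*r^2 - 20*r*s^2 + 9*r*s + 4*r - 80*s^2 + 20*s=r^3 + r^2*(s + 8) + r*(-20*s^2 + 11*s + 17) - 100*s^2 + 30*s + 10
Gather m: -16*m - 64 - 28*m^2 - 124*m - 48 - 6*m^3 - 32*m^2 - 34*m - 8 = -6*m^3 - 60*m^2 - 174*m - 120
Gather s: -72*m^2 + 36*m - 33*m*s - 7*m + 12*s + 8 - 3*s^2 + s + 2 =-72*m^2 + 29*m - 3*s^2 + s*(13 - 33*m) + 10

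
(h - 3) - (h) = -3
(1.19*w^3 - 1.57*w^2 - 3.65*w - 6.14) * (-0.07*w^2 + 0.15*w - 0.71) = -0.0833*w^5 + 0.2884*w^4 - 0.8249*w^3 + 0.997*w^2 + 1.6705*w + 4.3594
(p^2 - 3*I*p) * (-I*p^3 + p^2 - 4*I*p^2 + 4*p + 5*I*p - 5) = -I*p^5 - 2*p^4 - 4*I*p^4 - 8*p^3 + 2*I*p^3 + 10*p^2 - 12*I*p^2 + 15*I*p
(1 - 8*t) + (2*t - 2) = -6*t - 1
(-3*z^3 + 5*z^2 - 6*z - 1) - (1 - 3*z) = -3*z^3 + 5*z^2 - 3*z - 2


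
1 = 1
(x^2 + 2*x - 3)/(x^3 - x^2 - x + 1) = (x + 3)/(x^2 - 1)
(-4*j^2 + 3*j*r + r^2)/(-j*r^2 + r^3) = (4*j + r)/r^2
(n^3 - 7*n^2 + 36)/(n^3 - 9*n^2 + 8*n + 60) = (n - 3)/(n - 5)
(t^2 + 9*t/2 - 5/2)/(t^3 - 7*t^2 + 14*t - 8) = (2*t^2 + 9*t - 5)/(2*(t^3 - 7*t^2 + 14*t - 8))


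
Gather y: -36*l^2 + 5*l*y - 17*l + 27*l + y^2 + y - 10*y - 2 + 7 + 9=-36*l^2 + 10*l + y^2 + y*(5*l - 9) + 14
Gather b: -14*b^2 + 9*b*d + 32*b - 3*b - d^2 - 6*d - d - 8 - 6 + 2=-14*b^2 + b*(9*d + 29) - d^2 - 7*d - 12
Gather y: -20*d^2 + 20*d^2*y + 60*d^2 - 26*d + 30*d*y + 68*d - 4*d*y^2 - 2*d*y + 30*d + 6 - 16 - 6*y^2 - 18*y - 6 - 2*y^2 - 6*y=40*d^2 + 72*d + y^2*(-4*d - 8) + y*(20*d^2 + 28*d - 24) - 16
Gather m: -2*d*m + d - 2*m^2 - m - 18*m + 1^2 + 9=d - 2*m^2 + m*(-2*d - 19) + 10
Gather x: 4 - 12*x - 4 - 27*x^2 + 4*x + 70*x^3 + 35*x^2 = 70*x^3 + 8*x^2 - 8*x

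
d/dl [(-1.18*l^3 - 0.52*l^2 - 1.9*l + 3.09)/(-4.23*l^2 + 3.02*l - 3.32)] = (4.9914*l^4 - 7.1272*l^3 + 2.1454*l^2 + 29.5942*l - 3.0238)/(17.8929*l^4 - 25.5492*l^3 + 37.2076*l^2 - 20.0528*l + 11.0224)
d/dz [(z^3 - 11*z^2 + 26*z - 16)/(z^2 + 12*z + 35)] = (z^4 + 24*z^3 - 53*z^2 - 738*z + 1102)/(z^4 + 24*z^3 + 214*z^2 + 840*z + 1225)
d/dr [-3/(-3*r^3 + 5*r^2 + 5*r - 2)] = 3*(-9*r^2 + 10*r + 5)/(3*r^3 - 5*r^2 - 5*r + 2)^2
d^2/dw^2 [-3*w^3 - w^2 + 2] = -18*w - 2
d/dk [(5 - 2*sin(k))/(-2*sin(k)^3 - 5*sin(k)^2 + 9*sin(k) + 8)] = (-8*sin(k)^3 + 20*sin(k)^2 + 50*sin(k) - 61)*cos(k)/(2*sin(k)^3 + 5*sin(k)^2 - 9*sin(k) - 8)^2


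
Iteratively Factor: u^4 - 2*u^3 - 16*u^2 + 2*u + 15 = (u - 1)*(u^3 - u^2 - 17*u - 15) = (u - 1)*(u + 1)*(u^2 - 2*u - 15) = (u - 1)*(u + 1)*(u + 3)*(u - 5)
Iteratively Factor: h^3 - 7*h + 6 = (h - 1)*(h^2 + h - 6) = (h - 2)*(h - 1)*(h + 3)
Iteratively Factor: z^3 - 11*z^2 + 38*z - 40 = (z - 4)*(z^2 - 7*z + 10) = (z - 5)*(z - 4)*(z - 2)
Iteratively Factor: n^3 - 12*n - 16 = (n + 2)*(n^2 - 2*n - 8) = (n + 2)^2*(n - 4)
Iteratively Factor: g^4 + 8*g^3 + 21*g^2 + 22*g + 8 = (g + 4)*(g^3 + 4*g^2 + 5*g + 2) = (g + 1)*(g + 4)*(g^2 + 3*g + 2) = (g + 1)^2*(g + 4)*(g + 2)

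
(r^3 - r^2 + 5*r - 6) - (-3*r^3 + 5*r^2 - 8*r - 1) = 4*r^3 - 6*r^2 + 13*r - 5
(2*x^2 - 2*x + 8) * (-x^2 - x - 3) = -2*x^4 - 12*x^2 - 2*x - 24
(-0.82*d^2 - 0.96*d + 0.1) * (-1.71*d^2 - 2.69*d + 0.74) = 1.4022*d^4 + 3.8474*d^3 + 1.8046*d^2 - 0.9794*d + 0.074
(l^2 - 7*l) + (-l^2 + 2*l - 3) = -5*l - 3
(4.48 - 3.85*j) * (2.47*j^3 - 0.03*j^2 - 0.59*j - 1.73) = -9.5095*j^4 + 11.1811*j^3 + 2.1371*j^2 + 4.0173*j - 7.7504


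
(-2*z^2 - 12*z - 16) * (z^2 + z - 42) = -2*z^4 - 14*z^3 + 56*z^2 + 488*z + 672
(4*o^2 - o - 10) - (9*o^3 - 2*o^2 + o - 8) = -9*o^3 + 6*o^2 - 2*o - 2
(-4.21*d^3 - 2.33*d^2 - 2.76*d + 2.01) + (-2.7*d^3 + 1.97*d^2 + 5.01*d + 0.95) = -6.91*d^3 - 0.36*d^2 + 2.25*d + 2.96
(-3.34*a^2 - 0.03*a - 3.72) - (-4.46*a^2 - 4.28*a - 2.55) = 1.12*a^2 + 4.25*a - 1.17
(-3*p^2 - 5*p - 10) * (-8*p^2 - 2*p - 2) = 24*p^4 + 46*p^3 + 96*p^2 + 30*p + 20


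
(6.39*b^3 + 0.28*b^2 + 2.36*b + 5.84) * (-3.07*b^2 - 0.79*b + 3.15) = -19.6173*b^5 - 5.9077*b^4 + 12.6621*b^3 - 18.9112*b^2 + 2.8204*b + 18.396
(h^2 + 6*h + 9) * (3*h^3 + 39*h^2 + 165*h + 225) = 3*h^5 + 57*h^4 + 426*h^3 + 1566*h^2 + 2835*h + 2025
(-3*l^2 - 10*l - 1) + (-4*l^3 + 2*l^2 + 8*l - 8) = -4*l^3 - l^2 - 2*l - 9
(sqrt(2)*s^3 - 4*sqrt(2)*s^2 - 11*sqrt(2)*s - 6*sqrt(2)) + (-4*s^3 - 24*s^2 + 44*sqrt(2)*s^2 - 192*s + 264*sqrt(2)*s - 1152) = -4*s^3 + sqrt(2)*s^3 - 24*s^2 + 40*sqrt(2)*s^2 - 192*s + 253*sqrt(2)*s - 1152 - 6*sqrt(2)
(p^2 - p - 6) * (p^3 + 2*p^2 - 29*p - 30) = p^5 + p^4 - 37*p^3 - 13*p^2 + 204*p + 180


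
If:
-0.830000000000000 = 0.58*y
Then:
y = -1.43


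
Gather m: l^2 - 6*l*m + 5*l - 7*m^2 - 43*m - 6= l^2 + 5*l - 7*m^2 + m*(-6*l - 43) - 6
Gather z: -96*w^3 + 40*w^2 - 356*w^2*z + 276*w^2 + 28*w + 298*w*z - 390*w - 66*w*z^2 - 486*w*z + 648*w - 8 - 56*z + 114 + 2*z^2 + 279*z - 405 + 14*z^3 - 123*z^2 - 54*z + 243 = -96*w^3 + 316*w^2 + 286*w + 14*z^3 + z^2*(-66*w - 121) + z*(-356*w^2 - 188*w + 169) - 56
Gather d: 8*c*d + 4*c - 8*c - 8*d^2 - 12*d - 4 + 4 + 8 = -4*c - 8*d^2 + d*(8*c - 12) + 8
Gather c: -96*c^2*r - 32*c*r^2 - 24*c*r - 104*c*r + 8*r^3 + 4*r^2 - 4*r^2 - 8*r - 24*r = -96*c^2*r + c*(-32*r^2 - 128*r) + 8*r^3 - 32*r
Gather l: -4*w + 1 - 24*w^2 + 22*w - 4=-24*w^2 + 18*w - 3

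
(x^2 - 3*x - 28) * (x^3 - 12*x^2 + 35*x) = x^5 - 15*x^4 + 43*x^3 + 231*x^2 - 980*x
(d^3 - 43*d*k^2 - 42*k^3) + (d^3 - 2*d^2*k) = 2*d^3 - 2*d^2*k - 43*d*k^2 - 42*k^3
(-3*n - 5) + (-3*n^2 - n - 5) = -3*n^2 - 4*n - 10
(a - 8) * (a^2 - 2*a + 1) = a^3 - 10*a^2 + 17*a - 8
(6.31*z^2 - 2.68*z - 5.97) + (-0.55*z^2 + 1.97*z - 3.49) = 5.76*z^2 - 0.71*z - 9.46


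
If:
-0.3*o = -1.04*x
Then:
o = 3.46666666666667*x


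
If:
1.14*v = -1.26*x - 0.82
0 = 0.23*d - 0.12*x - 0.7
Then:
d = 0.521739130434783*x + 3.04347826086957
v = -1.10526315789474*x - 0.719298245614035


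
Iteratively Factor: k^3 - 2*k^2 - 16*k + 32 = (k - 2)*(k^2 - 16) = (k - 2)*(k + 4)*(k - 4)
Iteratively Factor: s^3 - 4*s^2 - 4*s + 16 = (s - 2)*(s^2 - 2*s - 8) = (s - 2)*(s + 2)*(s - 4)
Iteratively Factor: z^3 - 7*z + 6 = (z - 1)*(z^2 + z - 6) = (z - 2)*(z - 1)*(z + 3)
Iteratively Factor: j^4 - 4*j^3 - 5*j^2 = (j - 5)*(j^3 + j^2) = j*(j - 5)*(j^2 + j) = j*(j - 5)*(j + 1)*(j)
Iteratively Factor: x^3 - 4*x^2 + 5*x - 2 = (x - 2)*(x^2 - 2*x + 1) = (x - 2)*(x - 1)*(x - 1)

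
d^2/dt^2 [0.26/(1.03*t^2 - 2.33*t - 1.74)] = (0.551668*t^2 - 1.247948*t - 0.26*(2.06*t - 2.33)*(4.12*t - 4.66) - 0.931944)/(-1.03*t^2 + 2.33*t + 1.74)^3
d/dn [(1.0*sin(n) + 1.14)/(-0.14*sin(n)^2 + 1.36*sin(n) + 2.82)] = (0.14*sin(n)^2 + 0.3192*sin(n) + 1.2696)*cos(n)/(0.0196*sin(n)^4 - 0.3808*sin(n)^3 + 1.06*sin(n)^2 + 7.6704*sin(n) + 7.9524)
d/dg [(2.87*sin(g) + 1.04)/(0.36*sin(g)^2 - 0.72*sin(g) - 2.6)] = (-0.7488*sin(g) + 0.5166*cos(2*g) - 7.2298)*cos(g)/(-0.36*sin(g)^2 + 0.72*sin(g) + 2.6)^2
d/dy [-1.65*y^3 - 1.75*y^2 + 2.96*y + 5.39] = -4.95*y^2 - 3.5*y + 2.96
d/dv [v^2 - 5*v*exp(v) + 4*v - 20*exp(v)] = -5*v*exp(v) + 2*v - 25*exp(v) + 4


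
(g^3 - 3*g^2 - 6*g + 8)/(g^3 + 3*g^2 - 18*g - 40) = (g - 1)/(g + 5)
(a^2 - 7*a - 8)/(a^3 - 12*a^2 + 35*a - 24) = (a + 1)/(a^2 - 4*a + 3)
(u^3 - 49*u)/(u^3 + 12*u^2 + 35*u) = (u - 7)/(u + 5)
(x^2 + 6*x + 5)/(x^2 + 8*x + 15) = (x + 1)/(x + 3)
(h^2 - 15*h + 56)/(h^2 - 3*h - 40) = (h - 7)/(h + 5)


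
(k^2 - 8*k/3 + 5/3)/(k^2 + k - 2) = (k - 5/3)/(k + 2)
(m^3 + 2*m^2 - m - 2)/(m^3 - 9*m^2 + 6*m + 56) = (m^2 - 1)/(m^2 - 11*m + 28)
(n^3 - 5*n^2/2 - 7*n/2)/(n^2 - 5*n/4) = 2*(2*n^2 - 5*n - 7)/(4*n - 5)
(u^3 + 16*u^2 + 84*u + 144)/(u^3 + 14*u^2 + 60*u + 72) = (u + 4)/(u + 2)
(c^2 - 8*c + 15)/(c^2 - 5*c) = (c - 3)/c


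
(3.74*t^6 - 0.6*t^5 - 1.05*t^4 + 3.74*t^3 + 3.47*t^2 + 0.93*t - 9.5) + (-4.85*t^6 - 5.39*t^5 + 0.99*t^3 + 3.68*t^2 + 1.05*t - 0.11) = -1.11*t^6 - 5.99*t^5 - 1.05*t^4 + 4.73*t^3 + 7.15*t^2 + 1.98*t - 9.61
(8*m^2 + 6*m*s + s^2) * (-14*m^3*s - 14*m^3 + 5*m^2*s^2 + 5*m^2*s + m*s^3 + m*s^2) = -112*m^5*s - 112*m^5 - 44*m^4*s^2 - 44*m^4*s + 24*m^3*s^3 + 24*m^3*s^2 + 11*m^2*s^4 + 11*m^2*s^3 + m*s^5 + m*s^4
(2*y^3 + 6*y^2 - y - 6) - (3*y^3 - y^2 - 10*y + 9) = -y^3 + 7*y^2 + 9*y - 15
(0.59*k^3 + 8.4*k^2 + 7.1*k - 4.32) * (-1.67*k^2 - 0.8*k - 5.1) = -0.9853*k^5 - 14.5*k^4 - 21.586*k^3 - 41.3056*k^2 - 32.754*k + 22.032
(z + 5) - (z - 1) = 6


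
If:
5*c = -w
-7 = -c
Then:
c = 7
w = -35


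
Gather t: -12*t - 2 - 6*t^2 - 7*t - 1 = -6*t^2 - 19*t - 3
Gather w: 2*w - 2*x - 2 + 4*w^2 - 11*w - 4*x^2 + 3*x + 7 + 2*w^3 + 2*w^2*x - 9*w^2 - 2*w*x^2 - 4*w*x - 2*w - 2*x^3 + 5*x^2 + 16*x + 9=2*w^3 + w^2*(2*x - 5) + w*(-2*x^2 - 4*x - 11) - 2*x^3 + x^2 + 17*x + 14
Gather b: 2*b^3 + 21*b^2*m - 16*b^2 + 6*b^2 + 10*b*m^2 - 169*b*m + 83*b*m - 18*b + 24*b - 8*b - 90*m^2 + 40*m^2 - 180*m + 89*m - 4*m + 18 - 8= 2*b^3 + b^2*(21*m - 10) + b*(10*m^2 - 86*m - 2) - 50*m^2 - 95*m + 10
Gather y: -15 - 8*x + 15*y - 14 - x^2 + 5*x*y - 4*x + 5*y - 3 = -x^2 - 12*x + y*(5*x + 20) - 32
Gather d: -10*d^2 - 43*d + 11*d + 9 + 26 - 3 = -10*d^2 - 32*d + 32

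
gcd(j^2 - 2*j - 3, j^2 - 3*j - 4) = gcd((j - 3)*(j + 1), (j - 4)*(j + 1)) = j + 1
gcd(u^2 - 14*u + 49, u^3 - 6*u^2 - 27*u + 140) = u - 7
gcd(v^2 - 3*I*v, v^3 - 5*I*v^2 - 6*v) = v^2 - 3*I*v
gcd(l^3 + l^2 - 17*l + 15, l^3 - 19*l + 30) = l^2 + 2*l - 15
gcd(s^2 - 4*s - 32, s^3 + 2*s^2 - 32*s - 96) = s + 4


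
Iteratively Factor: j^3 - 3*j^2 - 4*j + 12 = (j - 2)*(j^2 - j - 6) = (j - 2)*(j + 2)*(j - 3)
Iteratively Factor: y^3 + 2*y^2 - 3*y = (y)*(y^2 + 2*y - 3) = y*(y - 1)*(y + 3)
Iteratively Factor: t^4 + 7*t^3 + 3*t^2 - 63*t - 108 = (t + 4)*(t^3 + 3*t^2 - 9*t - 27) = (t - 3)*(t + 4)*(t^2 + 6*t + 9) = (t - 3)*(t + 3)*(t + 4)*(t + 3)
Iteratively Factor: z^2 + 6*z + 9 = (z + 3)*(z + 3)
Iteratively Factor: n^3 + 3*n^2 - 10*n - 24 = (n + 4)*(n^2 - n - 6) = (n + 2)*(n + 4)*(n - 3)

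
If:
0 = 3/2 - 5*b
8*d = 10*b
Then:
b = 3/10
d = 3/8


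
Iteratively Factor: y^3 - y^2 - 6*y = (y)*(y^2 - y - 6) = y*(y - 3)*(y + 2)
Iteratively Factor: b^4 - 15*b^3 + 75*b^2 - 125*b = (b)*(b^3 - 15*b^2 + 75*b - 125) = b*(b - 5)*(b^2 - 10*b + 25) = b*(b - 5)^2*(b - 5)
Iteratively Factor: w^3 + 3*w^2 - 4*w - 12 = (w - 2)*(w^2 + 5*w + 6) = (w - 2)*(w + 2)*(w + 3)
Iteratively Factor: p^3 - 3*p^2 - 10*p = (p + 2)*(p^2 - 5*p) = (p - 5)*(p + 2)*(p)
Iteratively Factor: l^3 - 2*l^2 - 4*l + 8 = (l + 2)*(l^2 - 4*l + 4) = (l - 2)*(l + 2)*(l - 2)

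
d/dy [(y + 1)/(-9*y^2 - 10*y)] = (9*y^2 + 18*y + 10)/(y^2*(81*y^2 + 180*y + 100))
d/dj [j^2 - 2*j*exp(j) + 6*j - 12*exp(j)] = -2*j*exp(j) + 2*j - 14*exp(j) + 6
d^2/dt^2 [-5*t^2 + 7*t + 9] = -10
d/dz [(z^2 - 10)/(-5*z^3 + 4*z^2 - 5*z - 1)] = (5*z^4 - 155*z^2 + 78*z - 50)/(25*z^6 - 40*z^5 + 66*z^4 - 30*z^3 + 17*z^2 + 10*z + 1)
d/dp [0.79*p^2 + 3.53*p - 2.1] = 1.58*p + 3.53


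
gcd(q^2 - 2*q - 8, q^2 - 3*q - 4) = q - 4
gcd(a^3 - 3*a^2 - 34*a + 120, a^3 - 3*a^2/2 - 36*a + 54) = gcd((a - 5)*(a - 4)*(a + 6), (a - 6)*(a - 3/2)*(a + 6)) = a + 6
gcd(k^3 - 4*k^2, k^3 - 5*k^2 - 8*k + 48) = k - 4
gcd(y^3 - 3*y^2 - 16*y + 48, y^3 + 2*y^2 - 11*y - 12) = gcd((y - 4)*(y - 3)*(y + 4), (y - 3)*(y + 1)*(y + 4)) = y^2 + y - 12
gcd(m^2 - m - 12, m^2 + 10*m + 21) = m + 3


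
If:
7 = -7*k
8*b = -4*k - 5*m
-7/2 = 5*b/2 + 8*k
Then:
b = 9/5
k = -1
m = -52/25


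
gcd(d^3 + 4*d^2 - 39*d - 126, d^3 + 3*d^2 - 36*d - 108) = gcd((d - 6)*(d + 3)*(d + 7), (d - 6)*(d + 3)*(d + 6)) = d^2 - 3*d - 18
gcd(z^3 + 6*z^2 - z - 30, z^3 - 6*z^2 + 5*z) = 1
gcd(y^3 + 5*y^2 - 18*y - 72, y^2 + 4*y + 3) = y + 3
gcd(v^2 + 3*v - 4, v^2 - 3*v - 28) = v + 4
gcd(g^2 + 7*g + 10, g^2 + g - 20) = g + 5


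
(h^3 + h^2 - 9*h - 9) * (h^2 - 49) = h^5 + h^4 - 58*h^3 - 58*h^2 + 441*h + 441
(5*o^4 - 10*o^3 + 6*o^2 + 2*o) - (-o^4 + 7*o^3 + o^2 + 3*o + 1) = 6*o^4 - 17*o^3 + 5*o^2 - o - 1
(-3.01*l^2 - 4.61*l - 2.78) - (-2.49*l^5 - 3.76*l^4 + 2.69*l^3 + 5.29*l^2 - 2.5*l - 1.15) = 2.49*l^5 + 3.76*l^4 - 2.69*l^3 - 8.3*l^2 - 2.11*l - 1.63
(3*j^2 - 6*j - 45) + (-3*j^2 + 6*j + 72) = 27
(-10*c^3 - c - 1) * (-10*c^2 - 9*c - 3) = 100*c^5 + 90*c^4 + 40*c^3 + 19*c^2 + 12*c + 3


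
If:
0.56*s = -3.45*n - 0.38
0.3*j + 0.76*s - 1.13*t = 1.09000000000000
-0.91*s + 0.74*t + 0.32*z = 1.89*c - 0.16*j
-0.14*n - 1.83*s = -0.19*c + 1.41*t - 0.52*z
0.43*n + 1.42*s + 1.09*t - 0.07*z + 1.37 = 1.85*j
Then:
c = 0.166723815046647*z - 0.332014110202204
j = 0.188260638865594*z + 0.685306491570788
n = -0.0283454661741584*z - 0.172342409971408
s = 0.174628318394369*z + 0.383180918573856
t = 0.167429835079114*z - 0.524947393285516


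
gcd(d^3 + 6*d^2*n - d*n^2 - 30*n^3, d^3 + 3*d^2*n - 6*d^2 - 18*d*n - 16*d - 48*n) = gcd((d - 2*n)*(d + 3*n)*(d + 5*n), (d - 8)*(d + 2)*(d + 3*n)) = d + 3*n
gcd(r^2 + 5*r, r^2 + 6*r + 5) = r + 5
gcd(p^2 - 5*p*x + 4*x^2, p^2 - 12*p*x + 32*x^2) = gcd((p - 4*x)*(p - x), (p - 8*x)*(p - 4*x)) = -p + 4*x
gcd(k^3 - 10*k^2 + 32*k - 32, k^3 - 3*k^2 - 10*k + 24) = k^2 - 6*k + 8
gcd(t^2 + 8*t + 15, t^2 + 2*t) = 1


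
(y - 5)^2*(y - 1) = y^3 - 11*y^2 + 35*y - 25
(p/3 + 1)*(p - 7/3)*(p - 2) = p^3/3 - 4*p^2/9 - 25*p/9 + 14/3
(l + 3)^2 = l^2 + 6*l + 9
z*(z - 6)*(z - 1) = z^3 - 7*z^2 + 6*z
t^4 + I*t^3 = t^3*(t + I)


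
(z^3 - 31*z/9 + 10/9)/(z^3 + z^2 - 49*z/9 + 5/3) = (z + 2)/(z + 3)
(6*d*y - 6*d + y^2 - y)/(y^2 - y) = (6*d + y)/y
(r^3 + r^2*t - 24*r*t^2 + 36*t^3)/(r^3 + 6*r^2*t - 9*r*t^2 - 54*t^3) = (r - 2*t)/(r + 3*t)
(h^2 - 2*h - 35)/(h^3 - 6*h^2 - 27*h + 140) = 1/(h - 4)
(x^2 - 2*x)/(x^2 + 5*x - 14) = x/(x + 7)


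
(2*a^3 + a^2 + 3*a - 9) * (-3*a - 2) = -6*a^4 - 7*a^3 - 11*a^2 + 21*a + 18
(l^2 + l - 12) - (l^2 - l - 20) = 2*l + 8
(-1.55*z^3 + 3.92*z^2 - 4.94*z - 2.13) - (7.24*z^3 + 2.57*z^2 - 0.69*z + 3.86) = -8.79*z^3 + 1.35*z^2 - 4.25*z - 5.99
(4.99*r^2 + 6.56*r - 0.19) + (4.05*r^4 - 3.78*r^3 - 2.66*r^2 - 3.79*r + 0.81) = 4.05*r^4 - 3.78*r^3 + 2.33*r^2 + 2.77*r + 0.62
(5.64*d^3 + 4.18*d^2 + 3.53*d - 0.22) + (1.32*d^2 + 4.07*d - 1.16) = 5.64*d^3 + 5.5*d^2 + 7.6*d - 1.38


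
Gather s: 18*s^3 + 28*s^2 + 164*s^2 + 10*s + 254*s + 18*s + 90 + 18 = 18*s^3 + 192*s^2 + 282*s + 108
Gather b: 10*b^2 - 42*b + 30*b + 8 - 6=10*b^2 - 12*b + 2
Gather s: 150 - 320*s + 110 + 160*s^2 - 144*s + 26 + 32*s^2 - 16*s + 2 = 192*s^2 - 480*s + 288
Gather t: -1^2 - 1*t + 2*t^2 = 2*t^2 - t - 1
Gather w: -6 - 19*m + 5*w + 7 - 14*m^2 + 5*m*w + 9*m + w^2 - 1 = -14*m^2 - 10*m + w^2 + w*(5*m + 5)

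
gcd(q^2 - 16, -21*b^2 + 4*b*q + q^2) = 1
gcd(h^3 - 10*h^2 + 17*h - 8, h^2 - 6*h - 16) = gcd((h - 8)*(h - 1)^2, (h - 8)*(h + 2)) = h - 8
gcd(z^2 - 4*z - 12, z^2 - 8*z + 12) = z - 6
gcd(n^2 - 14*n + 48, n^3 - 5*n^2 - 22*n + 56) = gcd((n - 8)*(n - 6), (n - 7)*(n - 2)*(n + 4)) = 1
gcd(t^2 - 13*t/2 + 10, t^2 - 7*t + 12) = t - 4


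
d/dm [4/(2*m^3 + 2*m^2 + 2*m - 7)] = 8*(-3*m^2 - 2*m - 1)/(2*m^3 + 2*m^2 + 2*m - 7)^2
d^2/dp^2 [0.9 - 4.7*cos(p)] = 4.7*cos(p)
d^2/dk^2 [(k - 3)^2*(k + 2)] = 6*k - 8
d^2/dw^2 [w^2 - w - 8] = 2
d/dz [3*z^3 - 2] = 9*z^2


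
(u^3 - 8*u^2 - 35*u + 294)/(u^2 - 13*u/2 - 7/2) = 2*(u^2 - u - 42)/(2*u + 1)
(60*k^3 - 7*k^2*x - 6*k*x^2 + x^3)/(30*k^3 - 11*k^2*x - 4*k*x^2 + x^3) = (-4*k + x)/(-2*k + x)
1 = 1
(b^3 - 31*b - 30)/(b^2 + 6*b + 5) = b - 6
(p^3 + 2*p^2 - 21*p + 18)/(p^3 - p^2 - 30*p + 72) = (p - 1)/(p - 4)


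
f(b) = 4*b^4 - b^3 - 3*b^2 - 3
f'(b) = 16*b^3 - 3*b^2 - 6*b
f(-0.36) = -3.27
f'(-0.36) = 1.02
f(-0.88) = -2.24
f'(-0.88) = -7.95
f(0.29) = -3.25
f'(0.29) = -1.60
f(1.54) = 8.73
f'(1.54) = 42.08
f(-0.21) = -3.12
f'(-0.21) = 0.98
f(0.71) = -3.85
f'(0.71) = -0.05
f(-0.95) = -1.59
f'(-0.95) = -10.73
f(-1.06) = -0.13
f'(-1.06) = -16.07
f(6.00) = 4857.00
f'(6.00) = 3312.00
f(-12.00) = 84237.00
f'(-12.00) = -28008.00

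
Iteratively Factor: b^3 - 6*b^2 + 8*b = (b - 2)*(b^2 - 4*b) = (b - 4)*(b - 2)*(b)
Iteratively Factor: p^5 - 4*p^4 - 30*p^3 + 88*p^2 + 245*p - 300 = (p + 4)*(p^4 - 8*p^3 + 2*p^2 + 80*p - 75) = (p - 5)*(p + 4)*(p^3 - 3*p^2 - 13*p + 15) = (p - 5)*(p + 3)*(p + 4)*(p^2 - 6*p + 5) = (p - 5)*(p - 1)*(p + 3)*(p + 4)*(p - 5)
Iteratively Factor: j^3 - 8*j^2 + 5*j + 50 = (j - 5)*(j^2 - 3*j - 10) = (j - 5)*(j + 2)*(j - 5)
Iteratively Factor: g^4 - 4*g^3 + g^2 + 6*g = (g + 1)*(g^3 - 5*g^2 + 6*g) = (g - 2)*(g + 1)*(g^2 - 3*g) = g*(g - 2)*(g + 1)*(g - 3)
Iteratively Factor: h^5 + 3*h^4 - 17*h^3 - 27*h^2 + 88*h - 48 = (h + 4)*(h^4 - h^3 - 13*h^2 + 25*h - 12) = (h - 1)*(h + 4)*(h^3 - 13*h + 12) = (h - 1)*(h + 4)^2*(h^2 - 4*h + 3) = (h - 1)^2*(h + 4)^2*(h - 3)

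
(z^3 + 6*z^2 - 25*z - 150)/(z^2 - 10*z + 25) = (z^2 + 11*z + 30)/(z - 5)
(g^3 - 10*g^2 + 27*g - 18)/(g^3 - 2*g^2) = (g^3 - 10*g^2 + 27*g - 18)/(g^2*(g - 2))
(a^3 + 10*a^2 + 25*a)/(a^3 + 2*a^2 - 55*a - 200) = a/(a - 8)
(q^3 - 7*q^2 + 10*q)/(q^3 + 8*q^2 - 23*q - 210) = q*(q - 2)/(q^2 + 13*q + 42)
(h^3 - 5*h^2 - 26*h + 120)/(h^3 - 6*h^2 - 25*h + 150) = (h - 4)/(h - 5)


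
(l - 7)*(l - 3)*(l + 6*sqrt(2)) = l^3 - 10*l^2 + 6*sqrt(2)*l^2 - 60*sqrt(2)*l + 21*l + 126*sqrt(2)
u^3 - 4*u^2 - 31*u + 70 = (u - 7)*(u - 2)*(u + 5)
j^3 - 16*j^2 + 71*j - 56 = (j - 8)*(j - 7)*(j - 1)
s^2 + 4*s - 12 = (s - 2)*(s + 6)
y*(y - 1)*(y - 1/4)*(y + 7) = y^4 + 23*y^3/4 - 17*y^2/2 + 7*y/4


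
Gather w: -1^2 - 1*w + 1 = -w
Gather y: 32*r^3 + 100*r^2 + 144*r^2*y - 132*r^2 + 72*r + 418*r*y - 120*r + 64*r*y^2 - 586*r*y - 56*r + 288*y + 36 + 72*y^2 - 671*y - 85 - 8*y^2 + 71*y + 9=32*r^3 - 32*r^2 - 104*r + y^2*(64*r + 64) + y*(144*r^2 - 168*r - 312) - 40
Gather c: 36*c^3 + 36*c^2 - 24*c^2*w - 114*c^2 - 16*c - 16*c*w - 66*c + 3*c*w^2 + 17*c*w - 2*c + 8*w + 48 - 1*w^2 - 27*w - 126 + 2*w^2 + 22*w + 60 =36*c^3 + c^2*(-24*w - 78) + c*(3*w^2 + w - 84) + w^2 + 3*w - 18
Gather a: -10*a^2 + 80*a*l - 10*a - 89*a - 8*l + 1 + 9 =-10*a^2 + a*(80*l - 99) - 8*l + 10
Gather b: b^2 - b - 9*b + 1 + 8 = b^2 - 10*b + 9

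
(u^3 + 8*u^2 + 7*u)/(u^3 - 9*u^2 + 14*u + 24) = u*(u + 7)/(u^2 - 10*u + 24)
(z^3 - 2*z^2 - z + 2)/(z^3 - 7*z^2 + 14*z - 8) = (z + 1)/(z - 4)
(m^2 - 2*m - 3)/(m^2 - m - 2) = (m - 3)/(m - 2)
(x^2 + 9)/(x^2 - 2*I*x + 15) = (x - 3*I)/(x - 5*I)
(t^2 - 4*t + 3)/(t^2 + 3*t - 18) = (t - 1)/(t + 6)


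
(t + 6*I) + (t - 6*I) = 2*t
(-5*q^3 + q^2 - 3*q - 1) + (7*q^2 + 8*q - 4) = -5*q^3 + 8*q^2 + 5*q - 5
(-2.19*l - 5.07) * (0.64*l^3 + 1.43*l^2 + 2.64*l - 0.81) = -1.4016*l^4 - 6.3765*l^3 - 13.0317*l^2 - 11.6109*l + 4.1067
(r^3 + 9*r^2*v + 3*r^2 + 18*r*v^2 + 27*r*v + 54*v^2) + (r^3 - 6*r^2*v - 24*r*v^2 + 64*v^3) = 2*r^3 + 3*r^2*v + 3*r^2 - 6*r*v^2 + 27*r*v + 64*v^3 + 54*v^2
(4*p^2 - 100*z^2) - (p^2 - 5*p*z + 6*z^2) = 3*p^2 + 5*p*z - 106*z^2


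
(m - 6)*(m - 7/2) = m^2 - 19*m/2 + 21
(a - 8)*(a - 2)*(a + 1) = a^3 - 9*a^2 + 6*a + 16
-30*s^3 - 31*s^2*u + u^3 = (-6*s + u)*(s + u)*(5*s + u)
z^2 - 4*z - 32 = (z - 8)*(z + 4)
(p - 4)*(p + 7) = p^2 + 3*p - 28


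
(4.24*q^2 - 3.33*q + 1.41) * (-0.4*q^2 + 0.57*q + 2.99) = -1.696*q^4 + 3.7488*q^3 + 10.2155*q^2 - 9.153*q + 4.2159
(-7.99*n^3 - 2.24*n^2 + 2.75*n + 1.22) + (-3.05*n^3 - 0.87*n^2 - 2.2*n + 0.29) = -11.04*n^3 - 3.11*n^2 + 0.55*n + 1.51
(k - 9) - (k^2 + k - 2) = -k^2 - 7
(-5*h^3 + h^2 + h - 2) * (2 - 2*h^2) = 10*h^5 - 2*h^4 - 12*h^3 + 6*h^2 + 2*h - 4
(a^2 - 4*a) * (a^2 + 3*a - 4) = a^4 - a^3 - 16*a^2 + 16*a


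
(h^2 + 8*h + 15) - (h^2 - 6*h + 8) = 14*h + 7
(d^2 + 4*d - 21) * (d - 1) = d^3 + 3*d^2 - 25*d + 21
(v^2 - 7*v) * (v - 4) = v^3 - 11*v^2 + 28*v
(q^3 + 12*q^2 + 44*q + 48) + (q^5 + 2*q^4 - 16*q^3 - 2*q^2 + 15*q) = q^5 + 2*q^4 - 15*q^3 + 10*q^2 + 59*q + 48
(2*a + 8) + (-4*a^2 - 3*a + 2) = -4*a^2 - a + 10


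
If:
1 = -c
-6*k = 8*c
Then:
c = -1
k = 4/3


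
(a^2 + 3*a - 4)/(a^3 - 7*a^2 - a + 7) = (a + 4)/(a^2 - 6*a - 7)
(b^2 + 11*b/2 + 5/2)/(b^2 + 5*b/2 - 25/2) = (2*b + 1)/(2*b - 5)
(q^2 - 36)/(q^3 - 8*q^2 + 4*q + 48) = (q + 6)/(q^2 - 2*q - 8)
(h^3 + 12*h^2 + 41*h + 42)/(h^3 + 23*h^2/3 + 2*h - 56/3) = 3*(h + 3)/(3*h - 4)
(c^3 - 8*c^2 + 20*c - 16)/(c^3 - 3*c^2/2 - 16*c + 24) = 2*(c^2 - 4*c + 4)/(2*c^2 + 5*c - 12)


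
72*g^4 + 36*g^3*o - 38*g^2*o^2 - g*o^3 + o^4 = (-6*g + o)*(-2*g + o)*(g + o)*(6*g + o)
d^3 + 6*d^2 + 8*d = d*(d + 2)*(d + 4)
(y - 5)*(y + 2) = y^2 - 3*y - 10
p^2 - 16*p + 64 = (p - 8)^2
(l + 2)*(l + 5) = l^2 + 7*l + 10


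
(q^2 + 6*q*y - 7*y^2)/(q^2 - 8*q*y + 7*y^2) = (-q - 7*y)/(-q + 7*y)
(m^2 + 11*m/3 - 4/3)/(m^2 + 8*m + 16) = (m - 1/3)/(m + 4)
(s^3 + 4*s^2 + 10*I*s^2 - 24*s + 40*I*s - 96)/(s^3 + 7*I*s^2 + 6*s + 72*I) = (s + 4)/(s - 3*I)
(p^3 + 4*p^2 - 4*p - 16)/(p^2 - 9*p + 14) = (p^2 + 6*p + 8)/(p - 7)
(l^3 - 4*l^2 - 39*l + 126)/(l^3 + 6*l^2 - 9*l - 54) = (l - 7)/(l + 3)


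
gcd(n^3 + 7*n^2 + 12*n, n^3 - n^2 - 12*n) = n^2 + 3*n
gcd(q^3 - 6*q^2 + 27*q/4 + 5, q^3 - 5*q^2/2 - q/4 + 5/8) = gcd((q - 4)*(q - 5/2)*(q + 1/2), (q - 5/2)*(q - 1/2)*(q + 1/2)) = q^2 - 2*q - 5/4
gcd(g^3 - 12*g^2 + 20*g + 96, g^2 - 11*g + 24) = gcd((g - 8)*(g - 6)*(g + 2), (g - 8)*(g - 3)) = g - 8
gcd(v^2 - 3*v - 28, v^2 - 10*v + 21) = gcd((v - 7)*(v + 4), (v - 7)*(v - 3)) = v - 7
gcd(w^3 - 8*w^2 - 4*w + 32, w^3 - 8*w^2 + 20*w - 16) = w - 2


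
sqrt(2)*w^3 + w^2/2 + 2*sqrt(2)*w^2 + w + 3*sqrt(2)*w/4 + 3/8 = (w + 1/2)*(w + 3/2)*(sqrt(2)*w + 1/2)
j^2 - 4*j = j*(j - 4)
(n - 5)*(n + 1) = n^2 - 4*n - 5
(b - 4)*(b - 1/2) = b^2 - 9*b/2 + 2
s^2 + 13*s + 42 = (s + 6)*(s + 7)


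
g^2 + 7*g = g*(g + 7)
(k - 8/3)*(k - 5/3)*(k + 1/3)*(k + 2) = k^4 - 2*k^3 - 5*k^2 + 202*k/27 + 80/27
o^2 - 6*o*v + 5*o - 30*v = (o + 5)*(o - 6*v)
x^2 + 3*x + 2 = (x + 1)*(x + 2)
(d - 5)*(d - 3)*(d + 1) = d^3 - 7*d^2 + 7*d + 15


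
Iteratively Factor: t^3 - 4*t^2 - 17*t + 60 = (t - 3)*(t^2 - t - 20) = (t - 5)*(t - 3)*(t + 4)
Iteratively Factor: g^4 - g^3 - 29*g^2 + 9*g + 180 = (g - 5)*(g^3 + 4*g^2 - 9*g - 36) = (g - 5)*(g + 4)*(g^2 - 9) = (g - 5)*(g - 3)*(g + 4)*(g + 3)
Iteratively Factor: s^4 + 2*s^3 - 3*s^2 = (s - 1)*(s^3 + 3*s^2) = (s - 1)*(s + 3)*(s^2) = s*(s - 1)*(s + 3)*(s)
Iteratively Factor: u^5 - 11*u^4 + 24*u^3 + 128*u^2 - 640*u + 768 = (u - 4)*(u^4 - 7*u^3 - 4*u^2 + 112*u - 192) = (u - 4)^2*(u^3 - 3*u^2 - 16*u + 48) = (u - 4)^2*(u + 4)*(u^2 - 7*u + 12) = (u - 4)^3*(u + 4)*(u - 3)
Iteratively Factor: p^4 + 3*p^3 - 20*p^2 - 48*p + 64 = (p + 4)*(p^3 - p^2 - 16*p + 16) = (p + 4)^2*(p^2 - 5*p + 4) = (p - 1)*(p + 4)^2*(p - 4)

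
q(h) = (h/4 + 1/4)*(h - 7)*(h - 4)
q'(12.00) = 52.25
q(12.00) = 130.00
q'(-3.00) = 26.00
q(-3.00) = -35.00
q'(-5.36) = 52.60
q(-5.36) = -126.10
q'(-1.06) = 10.39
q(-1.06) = -0.61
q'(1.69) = -2.06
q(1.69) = 8.25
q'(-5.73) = 57.52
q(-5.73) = -146.47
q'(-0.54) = 7.17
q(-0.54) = 3.94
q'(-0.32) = 5.93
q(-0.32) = 5.38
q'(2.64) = -3.72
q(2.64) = 5.40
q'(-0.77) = 8.54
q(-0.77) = 2.13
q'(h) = (h/4 + 1/4)*(h - 7) + (h/4 + 1/4)*(h - 4) + (h - 7)*(h - 4)/4 = 3*h^2/4 - 5*h + 17/4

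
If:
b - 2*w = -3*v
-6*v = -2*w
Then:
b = w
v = w/3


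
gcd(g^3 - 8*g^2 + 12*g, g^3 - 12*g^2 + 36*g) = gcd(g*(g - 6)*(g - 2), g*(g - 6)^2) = g^2 - 6*g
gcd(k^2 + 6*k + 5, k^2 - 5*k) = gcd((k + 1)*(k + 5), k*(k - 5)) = 1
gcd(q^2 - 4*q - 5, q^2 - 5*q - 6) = q + 1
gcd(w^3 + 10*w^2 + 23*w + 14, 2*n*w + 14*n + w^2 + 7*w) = w + 7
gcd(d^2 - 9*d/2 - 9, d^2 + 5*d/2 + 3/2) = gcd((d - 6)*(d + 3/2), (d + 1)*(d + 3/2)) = d + 3/2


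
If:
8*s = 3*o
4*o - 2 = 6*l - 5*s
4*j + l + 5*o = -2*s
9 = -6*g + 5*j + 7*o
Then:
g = -271*s/432 - 103/72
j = 1/12 - 323*s/72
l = 47*s/18 - 1/3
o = 8*s/3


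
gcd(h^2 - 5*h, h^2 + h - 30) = h - 5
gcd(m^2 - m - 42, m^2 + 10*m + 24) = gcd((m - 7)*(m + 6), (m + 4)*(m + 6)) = m + 6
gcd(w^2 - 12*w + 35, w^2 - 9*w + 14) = w - 7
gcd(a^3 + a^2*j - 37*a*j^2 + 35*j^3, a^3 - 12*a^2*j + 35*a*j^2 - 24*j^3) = a - j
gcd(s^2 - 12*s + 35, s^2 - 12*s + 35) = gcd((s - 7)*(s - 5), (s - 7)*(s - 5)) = s^2 - 12*s + 35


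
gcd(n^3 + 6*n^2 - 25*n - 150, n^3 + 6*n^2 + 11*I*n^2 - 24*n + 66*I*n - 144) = n + 6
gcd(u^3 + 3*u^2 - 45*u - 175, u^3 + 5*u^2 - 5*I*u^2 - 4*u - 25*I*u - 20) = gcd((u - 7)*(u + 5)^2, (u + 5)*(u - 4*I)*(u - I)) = u + 5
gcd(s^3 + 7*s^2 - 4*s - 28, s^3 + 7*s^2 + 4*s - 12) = s + 2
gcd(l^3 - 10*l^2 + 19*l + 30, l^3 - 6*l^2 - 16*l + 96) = l - 6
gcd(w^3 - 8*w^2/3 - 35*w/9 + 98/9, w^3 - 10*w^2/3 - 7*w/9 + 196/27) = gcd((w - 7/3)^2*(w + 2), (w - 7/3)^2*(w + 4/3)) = w^2 - 14*w/3 + 49/9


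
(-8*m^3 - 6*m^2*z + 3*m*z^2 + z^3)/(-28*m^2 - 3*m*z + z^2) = (-2*m^2 - m*z + z^2)/(-7*m + z)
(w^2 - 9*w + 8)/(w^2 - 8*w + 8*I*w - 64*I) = (w - 1)/(w + 8*I)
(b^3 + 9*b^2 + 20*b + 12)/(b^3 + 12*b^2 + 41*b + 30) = (b + 2)/(b + 5)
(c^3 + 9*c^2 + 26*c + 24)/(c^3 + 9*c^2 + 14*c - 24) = (c^2 + 5*c + 6)/(c^2 + 5*c - 6)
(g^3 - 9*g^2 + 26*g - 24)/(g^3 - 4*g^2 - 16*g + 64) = (g^2 - 5*g + 6)/(g^2 - 16)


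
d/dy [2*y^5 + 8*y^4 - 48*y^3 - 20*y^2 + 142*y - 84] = 10*y^4 + 32*y^3 - 144*y^2 - 40*y + 142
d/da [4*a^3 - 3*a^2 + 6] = 6*a*(2*a - 1)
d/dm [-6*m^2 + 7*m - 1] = 7 - 12*m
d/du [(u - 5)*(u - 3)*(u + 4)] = 3*u^2 - 8*u - 17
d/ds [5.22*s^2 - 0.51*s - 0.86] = 10.44*s - 0.51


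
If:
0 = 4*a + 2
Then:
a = -1/2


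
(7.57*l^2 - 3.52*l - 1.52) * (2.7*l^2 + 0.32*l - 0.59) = 20.439*l^4 - 7.0816*l^3 - 9.6967*l^2 + 1.5904*l + 0.8968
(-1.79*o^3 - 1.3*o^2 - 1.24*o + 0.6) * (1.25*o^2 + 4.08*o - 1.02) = -2.2375*o^5 - 8.9282*o^4 - 5.0282*o^3 - 2.9832*o^2 + 3.7128*o - 0.612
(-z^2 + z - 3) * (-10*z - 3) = 10*z^3 - 7*z^2 + 27*z + 9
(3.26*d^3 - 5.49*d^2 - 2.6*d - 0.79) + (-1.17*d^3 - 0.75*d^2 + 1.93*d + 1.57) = 2.09*d^3 - 6.24*d^2 - 0.67*d + 0.78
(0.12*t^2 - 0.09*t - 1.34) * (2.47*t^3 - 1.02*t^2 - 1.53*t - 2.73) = 0.2964*t^5 - 0.3447*t^4 - 3.4016*t^3 + 1.1769*t^2 + 2.2959*t + 3.6582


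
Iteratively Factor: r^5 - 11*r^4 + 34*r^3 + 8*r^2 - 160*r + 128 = (r - 4)*(r^4 - 7*r^3 + 6*r^2 + 32*r - 32) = (r - 4)^2*(r^3 - 3*r^2 - 6*r + 8) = (r - 4)^3*(r^2 + r - 2) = (r - 4)^3*(r + 2)*(r - 1)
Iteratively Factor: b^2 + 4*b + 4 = (b + 2)*(b + 2)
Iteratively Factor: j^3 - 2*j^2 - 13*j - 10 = (j - 5)*(j^2 + 3*j + 2) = (j - 5)*(j + 2)*(j + 1)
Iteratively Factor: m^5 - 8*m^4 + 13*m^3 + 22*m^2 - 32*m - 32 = (m + 1)*(m^4 - 9*m^3 + 22*m^2 - 32) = (m + 1)^2*(m^3 - 10*m^2 + 32*m - 32) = (m - 2)*(m + 1)^2*(m^2 - 8*m + 16) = (m - 4)*(m - 2)*(m + 1)^2*(m - 4)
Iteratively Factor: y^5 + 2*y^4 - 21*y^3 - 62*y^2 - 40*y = (y)*(y^4 + 2*y^3 - 21*y^2 - 62*y - 40) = y*(y + 1)*(y^3 + y^2 - 22*y - 40) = y*(y + 1)*(y + 2)*(y^2 - y - 20) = y*(y - 5)*(y + 1)*(y + 2)*(y + 4)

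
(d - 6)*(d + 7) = d^2 + d - 42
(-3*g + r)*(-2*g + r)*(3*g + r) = 18*g^3 - 9*g^2*r - 2*g*r^2 + r^3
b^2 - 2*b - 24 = (b - 6)*(b + 4)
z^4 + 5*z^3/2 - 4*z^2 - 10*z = z*(z - 2)*(z + 2)*(z + 5/2)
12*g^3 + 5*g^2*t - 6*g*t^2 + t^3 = (-4*g + t)*(-3*g + t)*(g + t)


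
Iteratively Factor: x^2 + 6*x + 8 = (x + 4)*(x + 2)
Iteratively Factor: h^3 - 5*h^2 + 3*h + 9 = (h - 3)*(h^2 - 2*h - 3) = (h - 3)*(h + 1)*(h - 3)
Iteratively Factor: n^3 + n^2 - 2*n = (n - 1)*(n^2 + 2*n) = n*(n - 1)*(n + 2)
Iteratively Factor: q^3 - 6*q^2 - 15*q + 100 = (q - 5)*(q^2 - q - 20) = (q - 5)^2*(q + 4)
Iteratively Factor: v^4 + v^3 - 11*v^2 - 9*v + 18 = (v - 1)*(v^3 + 2*v^2 - 9*v - 18) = (v - 3)*(v - 1)*(v^2 + 5*v + 6) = (v - 3)*(v - 1)*(v + 3)*(v + 2)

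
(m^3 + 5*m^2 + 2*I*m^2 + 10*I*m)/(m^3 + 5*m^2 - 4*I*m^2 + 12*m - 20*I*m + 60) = m/(m - 6*I)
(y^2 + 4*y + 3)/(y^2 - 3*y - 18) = (y + 1)/(y - 6)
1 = 1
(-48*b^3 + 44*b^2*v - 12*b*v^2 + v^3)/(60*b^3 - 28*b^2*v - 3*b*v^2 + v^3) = (-4*b + v)/(5*b + v)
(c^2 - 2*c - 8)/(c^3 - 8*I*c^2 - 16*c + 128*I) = (c + 2)/(c^2 + c*(4 - 8*I) - 32*I)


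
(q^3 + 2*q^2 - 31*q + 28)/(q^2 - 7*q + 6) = (q^2 + 3*q - 28)/(q - 6)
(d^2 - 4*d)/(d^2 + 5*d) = (d - 4)/(d + 5)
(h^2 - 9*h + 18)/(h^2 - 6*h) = (h - 3)/h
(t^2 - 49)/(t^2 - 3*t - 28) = (t + 7)/(t + 4)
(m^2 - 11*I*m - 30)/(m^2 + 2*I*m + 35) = (m - 6*I)/(m + 7*I)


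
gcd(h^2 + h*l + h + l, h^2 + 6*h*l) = 1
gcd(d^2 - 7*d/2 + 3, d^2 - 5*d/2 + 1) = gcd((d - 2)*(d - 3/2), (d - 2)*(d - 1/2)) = d - 2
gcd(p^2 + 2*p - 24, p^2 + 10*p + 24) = p + 6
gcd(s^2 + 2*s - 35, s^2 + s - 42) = s + 7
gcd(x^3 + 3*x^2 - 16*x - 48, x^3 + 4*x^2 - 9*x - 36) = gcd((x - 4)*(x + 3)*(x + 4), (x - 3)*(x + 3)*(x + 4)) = x^2 + 7*x + 12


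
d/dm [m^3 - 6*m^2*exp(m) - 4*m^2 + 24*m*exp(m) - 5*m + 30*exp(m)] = -6*m^2*exp(m) + 3*m^2 + 12*m*exp(m) - 8*m + 54*exp(m) - 5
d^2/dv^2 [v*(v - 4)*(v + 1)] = 6*v - 6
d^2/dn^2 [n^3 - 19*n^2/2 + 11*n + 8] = 6*n - 19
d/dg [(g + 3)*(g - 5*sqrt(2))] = 2*g - 5*sqrt(2) + 3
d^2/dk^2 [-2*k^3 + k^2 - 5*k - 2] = 2 - 12*k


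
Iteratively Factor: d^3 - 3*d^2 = (d)*(d^2 - 3*d) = d^2*(d - 3)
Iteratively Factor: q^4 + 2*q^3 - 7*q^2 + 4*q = (q - 1)*(q^3 + 3*q^2 - 4*q) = (q - 1)^2*(q^2 + 4*q) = (q - 1)^2*(q + 4)*(q)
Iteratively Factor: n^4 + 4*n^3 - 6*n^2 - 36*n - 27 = (n + 3)*(n^3 + n^2 - 9*n - 9) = (n + 3)^2*(n^2 - 2*n - 3) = (n + 1)*(n + 3)^2*(n - 3)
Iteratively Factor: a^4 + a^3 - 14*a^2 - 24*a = (a - 4)*(a^3 + 5*a^2 + 6*a) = (a - 4)*(a + 2)*(a^2 + 3*a) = a*(a - 4)*(a + 2)*(a + 3)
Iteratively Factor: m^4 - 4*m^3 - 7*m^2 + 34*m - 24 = (m - 2)*(m^3 - 2*m^2 - 11*m + 12) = (m - 2)*(m + 3)*(m^2 - 5*m + 4) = (m - 2)*(m - 1)*(m + 3)*(m - 4)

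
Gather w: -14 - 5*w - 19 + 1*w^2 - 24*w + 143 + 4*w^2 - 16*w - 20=5*w^2 - 45*w + 90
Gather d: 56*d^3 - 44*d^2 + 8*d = 56*d^3 - 44*d^2 + 8*d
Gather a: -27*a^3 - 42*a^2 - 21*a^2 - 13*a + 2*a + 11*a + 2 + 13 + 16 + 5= -27*a^3 - 63*a^2 + 36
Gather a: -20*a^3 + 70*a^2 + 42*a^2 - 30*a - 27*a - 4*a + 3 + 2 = -20*a^3 + 112*a^2 - 61*a + 5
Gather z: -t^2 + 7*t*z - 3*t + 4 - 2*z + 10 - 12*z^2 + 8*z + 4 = -t^2 - 3*t - 12*z^2 + z*(7*t + 6) + 18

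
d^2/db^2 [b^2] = 2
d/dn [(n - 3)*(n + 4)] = 2*n + 1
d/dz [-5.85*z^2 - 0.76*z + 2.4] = -11.7*z - 0.76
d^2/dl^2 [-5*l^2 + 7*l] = -10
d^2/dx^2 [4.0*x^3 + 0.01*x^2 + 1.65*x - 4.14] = 24.0*x + 0.02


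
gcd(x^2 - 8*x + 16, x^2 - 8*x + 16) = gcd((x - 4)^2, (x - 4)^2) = x^2 - 8*x + 16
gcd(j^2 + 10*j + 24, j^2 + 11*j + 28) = j + 4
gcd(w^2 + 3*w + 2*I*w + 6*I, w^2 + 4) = w + 2*I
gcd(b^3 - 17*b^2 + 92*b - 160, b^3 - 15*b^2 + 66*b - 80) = b^2 - 13*b + 40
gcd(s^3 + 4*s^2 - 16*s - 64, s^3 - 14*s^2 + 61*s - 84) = s - 4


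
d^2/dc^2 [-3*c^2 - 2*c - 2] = -6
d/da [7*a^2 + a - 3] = 14*a + 1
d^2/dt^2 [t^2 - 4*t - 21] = 2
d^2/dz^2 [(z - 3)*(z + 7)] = 2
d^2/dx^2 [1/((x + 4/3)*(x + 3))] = 6*(9*(x + 3)^2 + 3*(x + 3)*(3*x + 4) + (3*x + 4)^2)/((x + 3)^3*(3*x + 4)^3)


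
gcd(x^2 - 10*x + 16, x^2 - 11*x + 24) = x - 8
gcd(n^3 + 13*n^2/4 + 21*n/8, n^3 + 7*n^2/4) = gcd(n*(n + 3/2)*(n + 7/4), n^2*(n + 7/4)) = n^2 + 7*n/4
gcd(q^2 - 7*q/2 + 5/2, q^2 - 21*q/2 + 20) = q - 5/2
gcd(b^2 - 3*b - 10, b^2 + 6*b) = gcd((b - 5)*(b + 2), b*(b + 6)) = 1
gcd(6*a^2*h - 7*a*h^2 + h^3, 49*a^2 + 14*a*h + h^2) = 1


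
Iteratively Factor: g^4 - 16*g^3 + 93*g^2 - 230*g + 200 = (g - 2)*(g^3 - 14*g^2 + 65*g - 100) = (g - 5)*(g - 2)*(g^2 - 9*g + 20) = (g - 5)*(g - 4)*(g - 2)*(g - 5)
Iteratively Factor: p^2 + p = (p + 1)*(p)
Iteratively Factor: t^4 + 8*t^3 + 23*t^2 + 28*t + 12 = (t + 3)*(t^3 + 5*t^2 + 8*t + 4) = (t + 1)*(t + 3)*(t^2 + 4*t + 4) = (t + 1)*(t + 2)*(t + 3)*(t + 2)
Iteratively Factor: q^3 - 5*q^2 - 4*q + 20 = (q - 5)*(q^2 - 4) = (q - 5)*(q + 2)*(q - 2)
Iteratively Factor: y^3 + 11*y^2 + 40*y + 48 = (y + 4)*(y^2 + 7*y + 12) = (y + 3)*(y + 4)*(y + 4)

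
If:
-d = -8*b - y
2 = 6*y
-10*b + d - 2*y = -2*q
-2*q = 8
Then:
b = -25/6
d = -33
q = -4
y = 1/3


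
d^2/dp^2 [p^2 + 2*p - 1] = 2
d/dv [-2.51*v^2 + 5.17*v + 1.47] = 5.17 - 5.02*v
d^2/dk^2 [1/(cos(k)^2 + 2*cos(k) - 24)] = (-8*sin(k)^4 + 204*sin(k)^2 - 81*cos(k) - 3*cos(3*k) - 84)/(2*(cos(k) - 4)^3*(cos(k) + 6)^3)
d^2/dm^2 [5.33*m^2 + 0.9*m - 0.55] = 10.6600000000000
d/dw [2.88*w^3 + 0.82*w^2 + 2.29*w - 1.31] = 8.64*w^2 + 1.64*w + 2.29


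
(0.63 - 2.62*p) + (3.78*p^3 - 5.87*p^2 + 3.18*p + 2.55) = 3.78*p^3 - 5.87*p^2 + 0.56*p + 3.18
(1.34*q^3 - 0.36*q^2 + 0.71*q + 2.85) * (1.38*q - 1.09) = 1.8492*q^4 - 1.9574*q^3 + 1.3722*q^2 + 3.1591*q - 3.1065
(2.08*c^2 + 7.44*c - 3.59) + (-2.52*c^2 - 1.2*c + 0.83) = -0.44*c^2 + 6.24*c - 2.76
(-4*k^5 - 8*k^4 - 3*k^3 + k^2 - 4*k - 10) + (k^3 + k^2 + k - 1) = -4*k^5 - 8*k^4 - 2*k^3 + 2*k^2 - 3*k - 11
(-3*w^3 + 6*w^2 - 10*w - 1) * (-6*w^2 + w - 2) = 18*w^5 - 39*w^4 + 72*w^3 - 16*w^2 + 19*w + 2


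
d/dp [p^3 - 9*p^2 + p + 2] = 3*p^2 - 18*p + 1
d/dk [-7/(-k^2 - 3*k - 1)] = 7*(-2*k - 3)/(k^2 + 3*k + 1)^2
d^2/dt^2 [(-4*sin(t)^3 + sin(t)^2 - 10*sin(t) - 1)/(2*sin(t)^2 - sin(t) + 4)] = (16*sin(t)^7 - 24*sin(t)^6 + 118*sin(t)^5 - 109*sin(t)^4 + 82*sin(t)^3 - 31*sin(t)^2 + 272*sin(t) - 34)/(-sin(t) - cos(2*t) + 5)^3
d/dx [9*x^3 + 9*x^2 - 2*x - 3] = 27*x^2 + 18*x - 2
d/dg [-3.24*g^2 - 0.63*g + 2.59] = -6.48*g - 0.63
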